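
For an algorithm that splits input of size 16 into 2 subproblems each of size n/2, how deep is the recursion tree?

For divide and conquer with division factor 2:

Problem sizes at each level:
Level 0: 16
Level 1: 8
Level 2: 4
Level 3: 2
Level 4: 1

The root is level 0 and the size-1 base case is level 4 (the tree spans levels 0 through 4, i.e. 5 levels counting the root), so the depth is the number of divisions: log_2(16) = 4

The recursion tree depth is log_2(16) = 4. At each level, the problem size is divided by 2, so it takes 4 divisions to reduce to a base case of size 1. The algorithm makes 2 recursive calls at each level.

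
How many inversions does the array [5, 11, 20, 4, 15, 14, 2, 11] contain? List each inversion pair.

Finding inversions in [5, 11, 20, 4, 15, 14, 2, 11]:

(0, 3): arr[0]=5 > arr[3]=4
(0, 6): arr[0]=5 > arr[6]=2
(1, 3): arr[1]=11 > arr[3]=4
(1, 6): arr[1]=11 > arr[6]=2
(2, 3): arr[2]=20 > arr[3]=4
(2, 4): arr[2]=20 > arr[4]=15
(2, 5): arr[2]=20 > arr[5]=14
(2, 6): arr[2]=20 > arr[6]=2
(2, 7): arr[2]=20 > arr[7]=11
(3, 6): arr[3]=4 > arr[6]=2
(4, 5): arr[4]=15 > arr[5]=14
(4, 6): arr[4]=15 > arr[6]=2
(4, 7): arr[4]=15 > arr[7]=11
(5, 6): arr[5]=14 > arr[6]=2
(5, 7): arr[5]=14 > arr[7]=11

Total inversions: 15

The array has 15 inversion(s): (0,3), (0,6), (1,3), (1,6), (2,3), (2,4), (2,5), (2,6), (2,7), (3,6), (4,5), (4,6), (4,7), (5,6), (5,7). Each pair (i,j) satisfies i < j and arr[i] > arr[j].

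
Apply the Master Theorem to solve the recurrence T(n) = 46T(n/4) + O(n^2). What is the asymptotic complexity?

Master Theorem for T(n) = 46T(n/4) + O(n^2):

a = 46, b = 4, c = 2
log_b(a) = log_4(46) = 2.7618

Case 1: c = 2 < log_4(46) = 2.7618
T(n) = O(n^(log_4 46))

For T(n) = 46T(n/4) + O(n^2): log_4(46) = 2.7618. This is Case 1 of the Master Theorem (c < log_b(a), work dominated by leaves), giving O(n^(log_4 46)).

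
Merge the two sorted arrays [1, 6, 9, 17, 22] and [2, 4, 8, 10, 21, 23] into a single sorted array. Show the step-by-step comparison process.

Merging process:

Compare 1 vs 2: take 1 from left. Merged: [1]
Compare 6 vs 2: take 2 from right. Merged: [1, 2]
Compare 6 vs 4: take 4 from right. Merged: [1, 2, 4]
Compare 6 vs 8: take 6 from left. Merged: [1, 2, 4, 6]
Compare 9 vs 8: take 8 from right. Merged: [1, 2, 4, 6, 8]
Compare 9 vs 10: take 9 from left. Merged: [1, 2, 4, 6, 8, 9]
Compare 17 vs 10: take 10 from right. Merged: [1, 2, 4, 6, 8, 9, 10]
Compare 17 vs 21: take 17 from left. Merged: [1, 2, 4, 6, 8, 9, 10, 17]
Compare 22 vs 21: take 21 from right. Merged: [1, 2, 4, 6, 8, 9, 10, 17, 21]
Compare 22 vs 23: take 22 from left. Merged: [1, 2, 4, 6, 8, 9, 10, 17, 21, 22]
Append remaining from right: [23]. Merged: [1, 2, 4, 6, 8, 9, 10, 17, 21, 22, 23]

Final merged array: [1, 2, 4, 6, 8, 9, 10, 17, 21, 22, 23]
Total comparisons: 10

The merged array is [1, 2, 4, 6, 8, 9, 10, 17, 21, 22, 23], requiring 10 comparisons. The merge step runs in O(n) time where n is the total number of elements.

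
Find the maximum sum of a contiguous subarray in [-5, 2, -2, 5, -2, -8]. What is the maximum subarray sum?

Using Kadane's algorithm on [-5, 2, -2, 5, -2, -8]:

Scanning through the array:
Position 1 (value 2): max_ending_here = 2, max_so_far = 2
Position 2 (value -2): max_ending_here = 0, max_so_far = 2
Position 3 (value 5): max_ending_here = 5, max_so_far = 5
Position 4 (value -2): max_ending_here = 3, max_so_far = 5
Position 5 (value -8): max_ending_here = -5, max_so_far = 5

Maximum subarray: [2, -2, 5]
Maximum sum: 5

The maximum subarray is [2, -2, 5] with sum 5. This subarray runs from index 1 to index 3.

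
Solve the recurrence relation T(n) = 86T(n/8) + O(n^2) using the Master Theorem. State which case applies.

Master Theorem for T(n) = 86T(n/8) + O(n^2):

a = 86, b = 8, c = 2
log_b(a) = log_8(86) = 2.1421

Case 1: c = 2 < log_8(86) = 2.1421
T(n) = O(n^(log_8 86))

For T(n) = 86T(n/8) + O(n^2): log_8(86) = 2.1421. This is Case 1 of the Master Theorem (c < log_b(a), work dominated by leaves), giving O(n^(log_8 86)).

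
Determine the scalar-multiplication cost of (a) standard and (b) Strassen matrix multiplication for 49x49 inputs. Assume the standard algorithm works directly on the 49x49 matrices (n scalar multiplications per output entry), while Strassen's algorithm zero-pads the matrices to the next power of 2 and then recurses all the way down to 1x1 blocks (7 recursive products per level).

Matrix multiplication for 49x49 matrices:

Strassen's algorithm requires power-of-2 dimensions. Pad 49x49 to 64x64 (next power of 2).

Standard algorithm: 49^3 = 117649 multiplications
Strassen's algorithm: 7^(log2(64)) = 7^6 = 117649 multiplications
Savings: 117649 - 117649 = 0 multiplications

Standard: 117649 multiplications (49^3). Strassen: 117649 multiplications (7^6, after padding to 64x64). Strassen reduces 8 recursive multiplications to 7 at each level.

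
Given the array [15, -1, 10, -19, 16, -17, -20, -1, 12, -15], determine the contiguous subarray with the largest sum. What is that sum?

Using Kadane's algorithm on [15, -1, 10, -19, 16, -17, -20, -1, 12, -15]:

Scanning through the array:
Position 1 (value -1): max_ending_here = 14, max_so_far = 15
Position 2 (value 10): max_ending_here = 24, max_so_far = 24
Position 3 (value -19): max_ending_here = 5, max_so_far = 24
Position 4 (value 16): max_ending_here = 21, max_so_far = 24
Position 5 (value -17): max_ending_here = 4, max_so_far = 24
Position 6 (value -20): max_ending_here = -16, max_so_far = 24
Position 7 (value -1): max_ending_here = -1, max_so_far = 24
Position 8 (value 12): max_ending_here = 12, max_so_far = 24
Position 9 (value -15): max_ending_here = -3, max_so_far = 24

Maximum subarray: [15, -1, 10]
Maximum sum: 24

The maximum subarray is [15, -1, 10] with sum 24. This subarray runs from index 0 to index 2.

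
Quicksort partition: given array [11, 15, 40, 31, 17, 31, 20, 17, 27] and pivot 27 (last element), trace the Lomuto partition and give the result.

Lomuto partition with pivot = 27:

Initial array: [11, 15, 40, 31, 17, 31, 20, 17, 27]

arr[0]=11 <= 27: swap with position 0, array becomes [11, 15, 40, 31, 17, 31, 20, 17, 27]
arr[1]=15 <= 27: swap with position 1, array becomes [11, 15, 40, 31, 17, 31, 20, 17, 27]
arr[2]=40 > 27: no swap
arr[3]=31 > 27: no swap
arr[4]=17 <= 27: swap with position 2, array becomes [11, 15, 17, 31, 40, 31, 20, 17, 27]
arr[5]=31 > 27: no swap
arr[6]=20 <= 27: swap with position 3, array becomes [11, 15, 17, 20, 40, 31, 31, 17, 27]
arr[7]=17 <= 27: swap with position 4, array becomes [11, 15, 17, 20, 17, 31, 31, 40, 27]

Place pivot at position 5: [11, 15, 17, 20, 17, 27, 31, 40, 31]
Pivot position: 5

After partitioning with pivot 27, the array becomes [11, 15, 17, 20, 17, 27, 31, 40, 31]. The pivot is placed at index 5. All elements to the left of the pivot are <= 27, and all elements to the right are > 27.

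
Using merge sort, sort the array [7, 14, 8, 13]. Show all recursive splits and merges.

Merge sort trace:

Split: [7, 14, 8, 13] -> [7, 14] and [8, 13]
  Split: [7, 14] -> [7] and [14]
  Merge: [7] + [14] -> [7, 14]
  Split: [8, 13] -> [8] and [13]
  Merge: [8] + [13] -> [8, 13]
Merge: [7, 14] + [8, 13] -> [7, 8, 13, 14]

Final sorted array: [7, 8, 13, 14]

The merge sort proceeds by recursively splitting the array and merging sorted halves.
After all merges, the sorted array is [7, 8, 13, 14].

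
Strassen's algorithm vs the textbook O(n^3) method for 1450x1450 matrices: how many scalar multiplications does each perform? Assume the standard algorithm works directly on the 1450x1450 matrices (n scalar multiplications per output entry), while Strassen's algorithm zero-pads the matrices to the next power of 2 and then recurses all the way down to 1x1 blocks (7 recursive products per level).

Matrix multiplication for 1450x1450 matrices:

Strassen's algorithm requires power-of-2 dimensions. Pad 1450x1450 to 2048x2048 (next power of 2).

Standard algorithm: 1450^3 = 3048625000 multiplications
Strassen's algorithm: 7^(log2(2048)) = 7^11 = 1977326743 multiplications
Savings: 3048625000 - 1977326743 = 1071298257 multiplications

Standard: 3048625000 multiplications (1450^3). Strassen: 1977326743 multiplications (7^11, after padding to 2048x2048). Strassen reduces 8 recursive multiplications to 7 at each level.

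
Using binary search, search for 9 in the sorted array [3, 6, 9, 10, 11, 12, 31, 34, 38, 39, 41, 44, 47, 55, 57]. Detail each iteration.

Binary search for 9 in [3, 6, 9, 10, 11, 12, 31, 34, 38, 39, 41, 44, 47, 55, 57]:

lo=0, hi=14, mid=7, arr[mid]=34 -> 34 > 9, search left half
lo=0, hi=6, mid=3, arr[mid]=10 -> 10 > 9, search left half
lo=0, hi=2, mid=1, arr[mid]=6 -> 6 < 9, search right half
lo=2, hi=2, mid=2, arr[mid]=9 -> Found target at index 2!

Binary search finds 9 at index 2 after 4 comparisons. The search repeatedly halves the search space by comparing with the middle element.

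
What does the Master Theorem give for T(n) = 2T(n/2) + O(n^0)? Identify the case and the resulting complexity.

Master Theorem for T(n) = 2T(n/2) + O(n^0):

a = 2, b = 2, c = 0
log_b(a) = log_2(2) = 1.0000

Case 1: c = 0 < log_2(2) = 1.0000
T(n) = O(n^(log_2 2)) = O(n)

For T(n) = 2T(n/2) + O(n^0): log_2(2) = 1.0000. This is Case 1 of the Master Theorem (c < log_b(a), work dominated by leaves), giving O(n).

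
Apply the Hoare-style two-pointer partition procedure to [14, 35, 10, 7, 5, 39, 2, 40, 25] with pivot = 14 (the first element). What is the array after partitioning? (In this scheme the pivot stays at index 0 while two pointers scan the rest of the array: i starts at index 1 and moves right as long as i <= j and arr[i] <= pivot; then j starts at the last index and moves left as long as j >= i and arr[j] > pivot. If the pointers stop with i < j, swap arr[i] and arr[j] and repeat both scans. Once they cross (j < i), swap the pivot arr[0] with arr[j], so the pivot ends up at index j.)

Hoare-style two-pointer partition with pivot = 14:

Initial array: [14, 35, 10, 7, 5, 39, 2, 40, 25]

Pointers start at i = 1, j = 8.
i stops at index 1 (arr[1]=35 > 14), j stops at index 6 (arr[6]=2 <= 14): swap arr[1] and arr[6], array becomes [14, 2, 10, 7, 5, 39, 35, 40, 25]
i ends at 5, j ends at 4: the pointers have crossed (j < i), so scanning stops.

Swap pivot arr[0] with arr[4] to place pivot at position 4: [5, 2, 10, 7, 14, 39, 35, 40, 25]
Pivot position: 4

After partitioning with pivot 14, the array becomes [5, 2, 10, 7, 14, 39, 35, 40, 25]. The pivot is placed at index 4. All elements to the left of the pivot are <= 14, and all elements to the right are > 14.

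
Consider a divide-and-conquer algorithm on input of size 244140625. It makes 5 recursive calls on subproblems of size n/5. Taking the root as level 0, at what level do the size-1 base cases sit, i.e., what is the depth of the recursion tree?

For divide and conquer with division factor 5:

Problem sizes at each level:
Level 0: 244140625
Level 1: 48828125
Level 2: 9765625
Level 3: 1953125
Level 4: 390625
Level 5: 78125
Level 6: 15625
Level 7: 3125
Level 8: 625
Level 9: 125
Level 10: 25
Level 11: 5
Level 12: 1

The root is level 0 and the size-1 base case is level 12 (the tree spans levels 0 through 12, i.e. 13 levels counting the root), so the depth is the number of divisions: log_5(244140625) = 12

The recursion tree depth is log_5(244140625) = 12. At each level, the problem size is divided by 5, so it takes 12 divisions to reduce to a base case of size 1. The algorithm makes 5 recursive calls at each level.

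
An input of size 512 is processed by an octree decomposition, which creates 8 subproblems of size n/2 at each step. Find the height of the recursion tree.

For divide and conquer with division factor 2:

Problem sizes at each level:
Level 0: 512
Level 1: 256
Level 2: 128
Level 3: 64
Level 4: 32
Level 5: 16
Level 6: 8
Level 7: 4
Level 8: 2
Level 9: 1

The root is level 0 and the size-1 base case is level 9 (the tree spans levels 0 through 9, i.e. 10 levels counting the root), so the depth is the number of divisions: log_2(512) = 9

The recursion tree depth is log_2(512) = 9. At each level, the problem size is divided by 2, so it takes 9 divisions to reduce to a base case of size 1. The algorithm makes 8 recursive calls at each level.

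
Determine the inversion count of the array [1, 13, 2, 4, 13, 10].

Finding inversions in [1, 13, 2, 4, 13, 10]:

(1, 2): arr[1]=13 > arr[2]=2
(1, 3): arr[1]=13 > arr[3]=4
(1, 5): arr[1]=13 > arr[5]=10
(4, 5): arr[4]=13 > arr[5]=10

Total inversions: 4

The array has 4 inversion(s): (1,2), (1,3), (1,5), (4,5). Each pair (i,j) satisfies i < j and arr[i] > arr[j].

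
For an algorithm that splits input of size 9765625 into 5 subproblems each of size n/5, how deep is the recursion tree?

For divide and conquer with division factor 5:

Problem sizes at each level:
Level 0: 9765625
Level 1: 1953125
Level 2: 390625
Level 3: 78125
Level 4: 15625
Level 5: 3125
Level 6: 625
Level 7: 125
Level 8: 25
Level 9: 5
Level 10: 1

The root is level 0 and the size-1 base case is level 10 (the tree spans levels 0 through 10, i.e. 11 levels counting the root), so the depth is the number of divisions: log_5(9765625) = 10

The recursion tree depth is log_5(9765625) = 10. At each level, the problem size is divided by 5, so it takes 10 divisions to reduce to a base case of size 1. The algorithm makes 5 recursive calls at each level.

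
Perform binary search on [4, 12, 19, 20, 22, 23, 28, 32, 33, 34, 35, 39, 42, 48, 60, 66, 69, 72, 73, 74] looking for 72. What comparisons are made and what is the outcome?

Binary search for 72 in [4, 12, 19, 20, 22, 23, 28, 32, 33, 34, 35, 39, 42, 48, 60, 66, 69, 72, 73, 74]:

lo=0, hi=19, mid=9, arr[mid]=34 -> 34 < 72, search right half
lo=10, hi=19, mid=14, arr[mid]=60 -> 60 < 72, search right half
lo=15, hi=19, mid=17, arr[mid]=72 -> Found target at index 17!

Binary search finds 72 at index 17 after 3 comparisons. The search repeatedly halves the search space by comparing with the middle element.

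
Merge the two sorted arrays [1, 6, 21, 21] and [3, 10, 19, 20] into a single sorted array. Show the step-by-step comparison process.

Merging process:

Compare 1 vs 3: take 1 from left. Merged: [1]
Compare 6 vs 3: take 3 from right. Merged: [1, 3]
Compare 6 vs 10: take 6 from left. Merged: [1, 3, 6]
Compare 21 vs 10: take 10 from right. Merged: [1, 3, 6, 10]
Compare 21 vs 19: take 19 from right. Merged: [1, 3, 6, 10, 19]
Compare 21 vs 20: take 20 from right. Merged: [1, 3, 6, 10, 19, 20]
Append remaining from left: [21, 21]. Merged: [1, 3, 6, 10, 19, 20, 21, 21]

Final merged array: [1, 3, 6, 10, 19, 20, 21, 21]
Total comparisons: 6

The merged array is [1, 3, 6, 10, 19, 20, 21, 21], requiring 6 comparisons. The merge step runs in O(n) time where n is the total number of elements.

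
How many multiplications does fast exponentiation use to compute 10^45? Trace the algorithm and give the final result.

Computing 10^45 by squaring (build up from 10^1; each line after the first costs one multiplication):

10^1 = 10
10^2 = (10^1)^2 = 10^2 = 100
10^4 = (10^2)^2 = 100^2 = 10000
10^5 = 10 * 10^4 = 10 * 10000 = 100000
10^10 = (10^5)^2 = 100000^2 = 10000000000
10^11 = 10 * 10^10 = 10 * 10000000000 = 100000000000
10^22 = (10^11)^2 = 100000000000^2 = 10000000000000000000000
10^44 = (10^22)^2 = 10000000000000000000000^2 = 100000000000000000000000000000000000000000000
10^45 = 10 * 10^44 = 10 * 100000000000000000000000000000000000000000000 = 1000000000000000000000000000000000000000000000

Result: 1000000000000000000000000000000000000000000000
Multiplications needed: 8 (8 lines after 10^1)

10^45 = 1000000000000000000000000000000000000000000000. Using exponentiation by squaring, this requires 8 multiplications. The key idea: if the exponent is even, square the half-power; if odd, multiply by the base once.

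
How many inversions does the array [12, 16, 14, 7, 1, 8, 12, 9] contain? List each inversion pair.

Finding inversions in [12, 16, 14, 7, 1, 8, 12, 9]:

(0, 3): arr[0]=12 > arr[3]=7
(0, 4): arr[0]=12 > arr[4]=1
(0, 5): arr[0]=12 > arr[5]=8
(0, 7): arr[0]=12 > arr[7]=9
(1, 2): arr[1]=16 > arr[2]=14
(1, 3): arr[1]=16 > arr[3]=7
(1, 4): arr[1]=16 > arr[4]=1
(1, 5): arr[1]=16 > arr[5]=8
(1, 6): arr[1]=16 > arr[6]=12
(1, 7): arr[1]=16 > arr[7]=9
(2, 3): arr[2]=14 > arr[3]=7
(2, 4): arr[2]=14 > arr[4]=1
(2, 5): arr[2]=14 > arr[5]=8
(2, 6): arr[2]=14 > arr[6]=12
(2, 7): arr[2]=14 > arr[7]=9
(3, 4): arr[3]=7 > arr[4]=1
(6, 7): arr[6]=12 > arr[7]=9

Total inversions: 17

The array has 17 inversion(s): (0,3), (0,4), (0,5), (0,7), (1,2), (1,3), (1,4), (1,5), (1,6), (1,7), (2,3), (2,4), (2,5), (2,6), (2,7), (3,4), (6,7). Each pair (i,j) satisfies i < j and arr[i] > arr[j].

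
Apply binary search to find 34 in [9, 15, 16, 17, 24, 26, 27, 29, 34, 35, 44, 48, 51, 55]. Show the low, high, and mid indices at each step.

Binary search for 34 in [9, 15, 16, 17, 24, 26, 27, 29, 34, 35, 44, 48, 51, 55]:

lo=0, hi=13, mid=6, arr[mid]=27 -> 27 < 34, search right half
lo=7, hi=13, mid=10, arr[mid]=44 -> 44 > 34, search left half
lo=7, hi=9, mid=8, arr[mid]=34 -> Found target at index 8!

Binary search finds 34 at index 8 after 3 comparisons. The search repeatedly halves the search space by comparing with the middle element.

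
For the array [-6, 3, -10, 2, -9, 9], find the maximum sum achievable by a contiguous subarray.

Using Kadane's algorithm on [-6, 3, -10, 2, -9, 9]:

Scanning through the array:
Position 1 (value 3): max_ending_here = 3, max_so_far = 3
Position 2 (value -10): max_ending_here = -7, max_so_far = 3
Position 3 (value 2): max_ending_here = 2, max_so_far = 3
Position 4 (value -9): max_ending_here = -7, max_so_far = 3
Position 5 (value 9): max_ending_here = 9, max_so_far = 9

Maximum subarray: [9]
Maximum sum: 9

The maximum subarray is [9] with sum 9. This subarray runs from index 5 to index 5.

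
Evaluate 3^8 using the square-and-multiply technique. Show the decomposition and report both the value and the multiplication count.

Computing 3^8 by squaring (build up from 3^1; each line after the first costs one multiplication):

3^1 = 3
3^2 = (3^1)^2 = 3^2 = 9
3^4 = (3^2)^2 = 9^2 = 81
3^8 = (3^4)^2 = 81^2 = 6561

Result: 6561
Multiplications needed: 3 (3 lines after 3^1)

3^8 = 6561. Using exponentiation by squaring, this requires 3 multiplications. The key idea: if the exponent is even, square the half-power; if odd, multiply by the base once.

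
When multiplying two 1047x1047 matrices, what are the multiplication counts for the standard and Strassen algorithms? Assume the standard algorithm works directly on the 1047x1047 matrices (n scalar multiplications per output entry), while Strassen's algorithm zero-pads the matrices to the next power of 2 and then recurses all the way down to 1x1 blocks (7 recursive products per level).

Matrix multiplication for 1047x1047 matrices:

Strassen's algorithm requires power-of-2 dimensions. Pad 1047x1047 to 2048x2048 (next power of 2).

Standard algorithm: 1047^3 = 1147730823 multiplications
Strassen's algorithm: 7^(log2(2048)) = 7^11 = 1977326743 multiplications
Difference: 1147730823 - 1977326743 = -829595920 (Strassen uses MORE here due to padding overhead — for small or just-over-power-of-2 n, padding can outweigh the per-level savings)

Standard: 1147730823 multiplications (1047^3). Strassen: 1977326743 multiplications (7^11, after padding to 2048x2048). Strassen reduces 8 recursive multiplications to 7 at each level.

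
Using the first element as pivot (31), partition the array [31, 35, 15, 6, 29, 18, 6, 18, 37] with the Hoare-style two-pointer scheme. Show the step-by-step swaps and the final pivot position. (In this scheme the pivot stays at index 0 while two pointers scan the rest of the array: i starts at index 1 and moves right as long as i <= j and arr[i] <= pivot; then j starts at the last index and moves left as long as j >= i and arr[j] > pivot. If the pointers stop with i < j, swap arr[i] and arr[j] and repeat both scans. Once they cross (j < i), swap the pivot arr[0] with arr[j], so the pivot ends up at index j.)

Hoare-style two-pointer partition with pivot = 31:

Initial array: [31, 35, 15, 6, 29, 18, 6, 18, 37]

Pointers start at i = 1, j = 8.
i stops at index 1 (arr[1]=35 > 31), j stops at index 7 (arr[7]=18 <= 31): swap arr[1] and arr[7], array becomes [31, 18, 15, 6, 29, 18, 6, 35, 37]
i ends at 7, j ends at 6: the pointers have crossed (j < i), so scanning stops.

Swap pivot arr[0] with arr[6] to place pivot at position 6: [6, 18, 15, 6, 29, 18, 31, 35, 37]
Pivot position: 6

After partitioning with pivot 31, the array becomes [6, 18, 15, 6, 29, 18, 31, 35, 37]. The pivot is placed at index 6. All elements to the left of the pivot are <= 31, and all elements to the right are > 31.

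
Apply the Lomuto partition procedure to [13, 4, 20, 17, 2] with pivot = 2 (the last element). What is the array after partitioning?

Lomuto partition with pivot = 2:

Initial array: [13, 4, 20, 17, 2]

arr[0]=13 > 2: no swap
arr[1]=4 > 2: no swap
arr[2]=20 > 2: no swap
arr[3]=17 > 2: no swap

Place pivot at position 0: [2, 4, 20, 17, 13]
Pivot position: 0

After partitioning with pivot 2, the array becomes [2, 4, 20, 17, 13]. The pivot is placed at index 0. All elements to the left of the pivot are <= 2, and all elements to the right are > 2.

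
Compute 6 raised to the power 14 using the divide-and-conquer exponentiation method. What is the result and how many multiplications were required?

Computing 6^14 by squaring (build up from 6^1; each line after the first costs one multiplication):

6^1 = 6
6^2 = (6^1)^2 = 6^2 = 36
6^3 = 6 * 6^2 = 6 * 36 = 216
6^6 = (6^3)^2 = 216^2 = 46656
6^7 = 6 * 6^6 = 6 * 46656 = 279936
6^14 = (6^7)^2 = 279936^2 = 78364164096

Result: 78364164096
Multiplications needed: 5 (5 lines after 6^1)

6^14 = 78364164096. Using exponentiation by squaring, this requires 5 multiplications. The key idea: if the exponent is even, square the half-power; if odd, multiply by the base once.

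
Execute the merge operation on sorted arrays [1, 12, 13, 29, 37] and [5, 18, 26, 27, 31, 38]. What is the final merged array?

Merging process:

Compare 1 vs 5: take 1 from left. Merged: [1]
Compare 12 vs 5: take 5 from right. Merged: [1, 5]
Compare 12 vs 18: take 12 from left. Merged: [1, 5, 12]
Compare 13 vs 18: take 13 from left. Merged: [1, 5, 12, 13]
Compare 29 vs 18: take 18 from right. Merged: [1, 5, 12, 13, 18]
Compare 29 vs 26: take 26 from right. Merged: [1, 5, 12, 13, 18, 26]
Compare 29 vs 27: take 27 from right. Merged: [1, 5, 12, 13, 18, 26, 27]
Compare 29 vs 31: take 29 from left. Merged: [1, 5, 12, 13, 18, 26, 27, 29]
Compare 37 vs 31: take 31 from right. Merged: [1, 5, 12, 13, 18, 26, 27, 29, 31]
Compare 37 vs 38: take 37 from left. Merged: [1, 5, 12, 13, 18, 26, 27, 29, 31, 37]
Append remaining from right: [38]. Merged: [1, 5, 12, 13, 18, 26, 27, 29, 31, 37, 38]

Final merged array: [1, 5, 12, 13, 18, 26, 27, 29, 31, 37, 38]
Total comparisons: 10

The merged array is [1, 5, 12, 13, 18, 26, 27, 29, 31, 37, 38], requiring 10 comparisons. The merge step runs in O(n) time where n is the total number of elements.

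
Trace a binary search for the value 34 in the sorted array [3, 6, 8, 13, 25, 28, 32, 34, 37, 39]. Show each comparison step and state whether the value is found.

Binary search for 34 in [3, 6, 8, 13, 25, 28, 32, 34, 37, 39]:

lo=0, hi=9, mid=4, arr[mid]=25 -> 25 < 34, search right half
lo=5, hi=9, mid=7, arr[mid]=34 -> Found target at index 7!

Binary search finds 34 at index 7 after 2 comparisons. The search repeatedly halves the search space by comparing with the middle element.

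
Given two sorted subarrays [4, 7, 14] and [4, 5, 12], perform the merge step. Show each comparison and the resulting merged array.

Merging process:

Compare 4 vs 4: take 4 from left. Merged: [4]
Compare 7 vs 4: take 4 from right. Merged: [4, 4]
Compare 7 vs 5: take 5 from right. Merged: [4, 4, 5]
Compare 7 vs 12: take 7 from left. Merged: [4, 4, 5, 7]
Compare 14 vs 12: take 12 from right. Merged: [4, 4, 5, 7, 12]
Append remaining from left: [14]. Merged: [4, 4, 5, 7, 12, 14]

Final merged array: [4, 4, 5, 7, 12, 14]
Total comparisons: 5

The merged array is [4, 4, 5, 7, 12, 14], requiring 5 comparisons. The merge step runs in O(n) time where n is the total number of elements.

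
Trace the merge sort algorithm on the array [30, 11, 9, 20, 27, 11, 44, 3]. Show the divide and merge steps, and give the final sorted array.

Merge sort trace:

Split: [30, 11, 9, 20, 27, 11, 44, 3] -> [30, 11, 9, 20] and [27, 11, 44, 3]
  Split: [30, 11, 9, 20] -> [30, 11] and [9, 20]
    Split: [30, 11] -> [30] and [11]
    Merge: [30] + [11] -> [11, 30]
    Split: [9, 20] -> [9] and [20]
    Merge: [9] + [20] -> [9, 20]
  Merge: [11, 30] + [9, 20] -> [9, 11, 20, 30]
  Split: [27, 11, 44, 3] -> [27, 11] and [44, 3]
    Split: [27, 11] -> [27] and [11]
    Merge: [27] + [11] -> [11, 27]
    Split: [44, 3] -> [44] and [3]
    Merge: [44] + [3] -> [3, 44]
  Merge: [11, 27] + [3, 44] -> [3, 11, 27, 44]
Merge: [9, 11, 20, 30] + [3, 11, 27, 44] -> [3, 9, 11, 11, 20, 27, 30, 44]

Final sorted array: [3, 9, 11, 11, 20, 27, 30, 44]

The merge sort proceeds by recursively splitting the array and merging sorted halves.
After all merges, the sorted array is [3, 9, 11, 11, 20, 27, 30, 44].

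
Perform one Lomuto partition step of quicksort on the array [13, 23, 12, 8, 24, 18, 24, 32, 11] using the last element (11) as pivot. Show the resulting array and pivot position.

Lomuto partition with pivot = 11:

Initial array: [13, 23, 12, 8, 24, 18, 24, 32, 11]

arr[0]=13 > 11: no swap
arr[1]=23 > 11: no swap
arr[2]=12 > 11: no swap
arr[3]=8 <= 11: swap with position 0, array becomes [8, 23, 12, 13, 24, 18, 24, 32, 11]
arr[4]=24 > 11: no swap
arr[5]=18 > 11: no swap
arr[6]=24 > 11: no swap
arr[7]=32 > 11: no swap

Place pivot at position 1: [8, 11, 12, 13, 24, 18, 24, 32, 23]
Pivot position: 1

After partitioning with pivot 11, the array becomes [8, 11, 12, 13, 24, 18, 24, 32, 23]. The pivot is placed at index 1. All elements to the left of the pivot are <= 11, and all elements to the right are > 11.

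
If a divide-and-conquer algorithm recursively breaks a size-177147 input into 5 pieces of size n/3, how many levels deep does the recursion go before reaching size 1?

For divide and conquer with division factor 3:

Problem sizes at each level:
Level 0: 177147
Level 1: 59049
Level 2: 19683
Level 3: 6561
Level 4: 2187
Level 5: 729
Level 6: 243
Level 7: 81
Level 8: 27
Level 9: 9
Level 10: 3
Level 11: 1

The root is level 0 and the size-1 base case is level 11 (the tree spans levels 0 through 11, i.e. 12 levels counting the root), so the depth is the number of divisions: log_3(177147) = 11

The recursion tree depth is log_3(177147) = 11. At each level, the problem size is divided by 3, so it takes 11 divisions to reduce to a base case of size 1. The algorithm makes 5 recursive calls at each level.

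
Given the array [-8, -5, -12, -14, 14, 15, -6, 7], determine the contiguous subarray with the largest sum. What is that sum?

Using Kadane's algorithm on [-8, -5, -12, -14, 14, 15, -6, 7]:

Scanning through the array:
Position 1 (value -5): max_ending_here = -5, max_so_far = -5
Position 2 (value -12): max_ending_here = -12, max_so_far = -5
Position 3 (value -14): max_ending_here = -14, max_so_far = -5
Position 4 (value 14): max_ending_here = 14, max_so_far = 14
Position 5 (value 15): max_ending_here = 29, max_so_far = 29
Position 6 (value -6): max_ending_here = 23, max_so_far = 29
Position 7 (value 7): max_ending_here = 30, max_so_far = 30

Maximum subarray: [14, 15, -6, 7]
Maximum sum: 30

The maximum subarray is [14, 15, -6, 7] with sum 30. This subarray runs from index 4 to index 7.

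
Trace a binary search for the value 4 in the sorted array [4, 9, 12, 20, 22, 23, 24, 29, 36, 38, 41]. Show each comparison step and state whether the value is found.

Binary search for 4 in [4, 9, 12, 20, 22, 23, 24, 29, 36, 38, 41]:

lo=0, hi=10, mid=5, arr[mid]=23 -> 23 > 4, search left half
lo=0, hi=4, mid=2, arr[mid]=12 -> 12 > 4, search left half
lo=0, hi=1, mid=0, arr[mid]=4 -> Found target at index 0!

Binary search finds 4 at index 0 after 3 comparisons. The search repeatedly halves the search space by comparing with the middle element.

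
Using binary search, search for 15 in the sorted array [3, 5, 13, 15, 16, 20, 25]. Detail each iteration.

Binary search for 15 in [3, 5, 13, 15, 16, 20, 25]:

lo=0, hi=6, mid=3, arr[mid]=15 -> Found target at index 3!

Binary search finds 15 at index 3 after 1 comparisons. The search repeatedly halves the search space by comparing with the middle element.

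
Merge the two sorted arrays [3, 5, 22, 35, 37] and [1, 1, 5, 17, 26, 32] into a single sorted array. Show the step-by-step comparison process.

Merging process:

Compare 3 vs 1: take 1 from right. Merged: [1]
Compare 3 vs 1: take 1 from right. Merged: [1, 1]
Compare 3 vs 5: take 3 from left. Merged: [1, 1, 3]
Compare 5 vs 5: take 5 from left. Merged: [1, 1, 3, 5]
Compare 22 vs 5: take 5 from right. Merged: [1, 1, 3, 5, 5]
Compare 22 vs 17: take 17 from right. Merged: [1, 1, 3, 5, 5, 17]
Compare 22 vs 26: take 22 from left. Merged: [1, 1, 3, 5, 5, 17, 22]
Compare 35 vs 26: take 26 from right. Merged: [1, 1, 3, 5, 5, 17, 22, 26]
Compare 35 vs 32: take 32 from right. Merged: [1, 1, 3, 5, 5, 17, 22, 26, 32]
Append remaining from left: [35, 37]. Merged: [1, 1, 3, 5, 5, 17, 22, 26, 32, 35, 37]

Final merged array: [1, 1, 3, 5, 5, 17, 22, 26, 32, 35, 37]
Total comparisons: 9

The merged array is [1, 1, 3, 5, 5, 17, 22, 26, 32, 35, 37], requiring 9 comparisons. The merge step runs in O(n) time where n is the total number of elements.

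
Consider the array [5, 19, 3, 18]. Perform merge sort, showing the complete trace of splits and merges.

Merge sort trace:

Split: [5, 19, 3, 18] -> [5, 19] and [3, 18]
  Split: [5, 19] -> [5] and [19]
  Merge: [5] + [19] -> [5, 19]
  Split: [3, 18] -> [3] and [18]
  Merge: [3] + [18] -> [3, 18]
Merge: [5, 19] + [3, 18] -> [3, 5, 18, 19]

Final sorted array: [3, 5, 18, 19]

The merge sort proceeds by recursively splitting the array and merging sorted halves.
After all merges, the sorted array is [3, 5, 18, 19].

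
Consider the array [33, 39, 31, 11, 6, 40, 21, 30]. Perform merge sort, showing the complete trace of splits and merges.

Merge sort trace:

Split: [33, 39, 31, 11, 6, 40, 21, 30] -> [33, 39, 31, 11] and [6, 40, 21, 30]
  Split: [33, 39, 31, 11] -> [33, 39] and [31, 11]
    Split: [33, 39] -> [33] and [39]
    Merge: [33] + [39] -> [33, 39]
    Split: [31, 11] -> [31] and [11]
    Merge: [31] + [11] -> [11, 31]
  Merge: [33, 39] + [11, 31] -> [11, 31, 33, 39]
  Split: [6, 40, 21, 30] -> [6, 40] and [21, 30]
    Split: [6, 40] -> [6] and [40]
    Merge: [6] + [40] -> [6, 40]
    Split: [21, 30] -> [21] and [30]
    Merge: [21] + [30] -> [21, 30]
  Merge: [6, 40] + [21, 30] -> [6, 21, 30, 40]
Merge: [11, 31, 33, 39] + [6, 21, 30, 40] -> [6, 11, 21, 30, 31, 33, 39, 40]

Final sorted array: [6, 11, 21, 30, 31, 33, 39, 40]

The merge sort proceeds by recursively splitting the array and merging sorted halves.
After all merges, the sorted array is [6, 11, 21, 30, 31, 33, 39, 40].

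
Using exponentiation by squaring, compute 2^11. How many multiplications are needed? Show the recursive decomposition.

Computing 2^11 by squaring (build up from 2^1; each line after the first costs one multiplication):

2^1 = 2
2^2 = (2^1)^2 = 2^2 = 4
2^4 = (2^2)^2 = 4^2 = 16
2^5 = 2 * 2^4 = 2 * 16 = 32
2^10 = (2^5)^2 = 32^2 = 1024
2^11 = 2 * 2^10 = 2 * 1024 = 2048

Result: 2048
Multiplications needed: 5 (5 lines after 2^1)

2^11 = 2048. Using exponentiation by squaring, this requires 5 multiplications. The key idea: if the exponent is even, square the half-power; if odd, multiply by the base once.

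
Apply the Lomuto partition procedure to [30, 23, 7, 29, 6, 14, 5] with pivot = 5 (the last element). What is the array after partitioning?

Lomuto partition with pivot = 5:

Initial array: [30, 23, 7, 29, 6, 14, 5]

arr[0]=30 > 5: no swap
arr[1]=23 > 5: no swap
arr[2]=7 > 5: no swap
arr[3]=29 > 5: no swap
arr[4]=6 > 5: no swap
arr[5]=14 > 5: no swap

Place pivot at position 0: [5, 23, 7, 29, 6, 14, 30]
Pivot position: 0

After partitioning with pivot 5, the array becomes [5, 23, 7, 29, 6, 14, 30]. The pivot is placed at index 0. All elements to the left of the pivot are <= 5, and all elements to the right are > 5.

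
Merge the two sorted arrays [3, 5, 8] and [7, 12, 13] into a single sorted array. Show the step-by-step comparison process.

Merging process:

Compare 3 vs 7: take 3 from left. Merged: [3]
Compare 5 vs 7: take 5 from left. Merged: [3, 5]
Compare 8 vs 7: take 7 from right. Merged: [3, 5, 7]
Compare 8 vs 12: take 8 from left. Merged: [3, 5, 7, 8]
Append remaining from right: [12, 13]. Merged: [3, 5, 7, 8, 12, 13]

Final merged array: [3, 5, 7, 8, 12, 13]
Total comparisons: 4

The merged array is [3, 5, 7, 8, 12, 13], requiring 4 comparisons. The merge step runs in O(n) time where n is the total number of elements.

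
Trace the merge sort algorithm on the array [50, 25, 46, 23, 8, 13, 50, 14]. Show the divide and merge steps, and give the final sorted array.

Merge sort trace:

Split: [50, 25, 46, 23, 8, 13, 50, 14] -> [50, 25, 46, 23] and [8, 13, 50, 14]
  Split: [50, 25, 46, 23] -> [50, 25] and [46, 23]
    Split: [50, 25] -> [50] and [25]
    Merge: [50] + [25] -> [25, 50]
    Split: [46, 23] -> [46] and [23]
    Merge: [46] + [23] -> [23, 46]
  Merge: [25, 50] + [23, 46] -> [23, 25, 46, 50]
  Split: [8, 13, 50, 14] -> [8, 13] and [50, 14]
    Split: [8, 13] -> [8] and [13]
    Merge: [8] + [13] -> [8, 13]
    Split: [50, 14] -> [50] and [14]
    Merge: [50] + [14] -> [14, 50]
  Merge: [8, 13] + [14, 50] -> [8, 13, 14, 50]
Merge: [23, 25, 46, 50] + [8, 13, 14, 50] -> [8, 13, 14, 23, 25, 46, 50, 50]

Final sorted array: [8, 13, 14, 23, 25, 46, 50, 50]

The merge sort proceeds by recursively splitting the array and merging sorted halves.
After all merges, the sorted array is [8, 13, 14, 23, 25, 46, 50, 50].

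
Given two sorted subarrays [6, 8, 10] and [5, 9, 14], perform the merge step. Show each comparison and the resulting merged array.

Merging process:

Compare 6 vs 5: take 5 from right. Merged: [5]
Compare 6 vs 9: take 6 from left. Merged: [5, 6]
Compare 8 vs 9: take 8 from left. Merged: [5, 6, 8]
Compare 10 vs 9: take 9 from right. Merged: [5, 6, 8, 9]
Compare 10 vs 14: take 10 from left. Merged: [5, 6, 8, 9, 10]
Append remaining from right: [14]. Merged: [5, 6, 8, 9, 10, 14]

Final merged array: [5, 6, 8, 9, 10, 14]
Total comparisons: 5

The merged array is [5, 6, 8, 9, 10, 14], requiring 5 comparisons. The merge step runs in O(n) time where n is the total number of elements.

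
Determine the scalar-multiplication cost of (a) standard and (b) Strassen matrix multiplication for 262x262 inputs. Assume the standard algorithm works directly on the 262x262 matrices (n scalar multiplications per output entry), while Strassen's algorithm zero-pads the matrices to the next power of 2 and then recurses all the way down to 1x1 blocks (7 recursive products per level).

Matrix multiplication for 262x262 matrices:

Strassen's algorithm requires power-of-2 dimensions. Pad 262x262 to 512x512 (next power of 2).

Standard algorithm: 262^3 = 17984728 multiplications
Strassen's algorithm: 7^(log2(512)) = 7^9 = 40353607 multiplications
Difference: 17984728 - 40353607 = -22368879 (Strassen uses MORE here due to padding overhead — for small or just-over-power-of-2 n, padding can outweigh the per-level savings)

Standard: 17984728 multiplications (262^3). Strassen: 40353607 multiplications (7^9, after padding to 512x512). Strassen reduces 8 recursive multiplications to 7 at each level.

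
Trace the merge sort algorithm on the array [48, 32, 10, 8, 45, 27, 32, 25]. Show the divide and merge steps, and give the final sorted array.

Merge sort trace:

Split: [48, 32, 10, 8, 45, 27, 32, 25] -> [48, 32, 10, 8] and [45, 27, 32, 25]
  Split: [48, 32, 10, 8] -> [48, 32] and [10, 8]
    Split: [48, 32] -> [48] and [32]
    Merge: [48] + [32] -> [32, 48]
    Split: [10, 8] -> [10] and [8]
    Merge: [10] + [8] -> [8, 10]
  Merge: [32, 48] + [8, 10] -> [8, 10, 32, 48]
  Split: [45, 27, 32, 25] -> [45, 27] and [32, 25]
    Split: [45, 27] -> [45] and [27]
    Merge: [45] + [27] -> [27, 45]
    Split: [32, 25] -> [32] and [25]
    Merge: [32] + [25] -> [25, 32]
  Merge: [27, 45] + [25, 32] -> [25, 27, 32, 45]
Merge: [8, 10, 32, 48] + [25, 27, 32, 45] -> [8, 10, 25, 27, 32, 32, 45, 48]

Final sorted array: [8, 10, 25, 27, 32, 32, 45, 48]

The merge sort proceeds by recursively splitting the array and merging sorted halves.
After all merges, the sorted array is [8, 10, 25, 27, 32, 32, 45, 48].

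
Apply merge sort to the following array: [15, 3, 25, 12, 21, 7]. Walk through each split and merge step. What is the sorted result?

Merge sort trace:

Split: [15, 3, 25, 12, 21, 7] -> [15, 3, 25] and [12, 21, 7]
  Split: [15, 3, 25] -> [15] and [3, 25]
    Split: [3, 25] -> [3] and [25]
    Merge: [3] + [25] -> [3, 25]
  Merge: [15] + [3, 25] -> [3, 15, 25]
  Split: [12, 21, 7] -> [12] and [21, 7]
    Split: [21, 7] -> [21] and [7]
    Merge: [21] + [7] -> [7, 21]
  Merge: [12] + [7, 21] -> [7, 12, 21]
Merge: [3, 15, 25] + [7, 12, 21] -> [3, 7, 12, 15, 21, 25]

Final sorted array: [3, 7, 12, 15, 21, 25]

The merge sort proceeds by recursively splitting the array and merging sorted halves.
After all merges, the sorted array is [3, 7, 12, 15, 21, 25].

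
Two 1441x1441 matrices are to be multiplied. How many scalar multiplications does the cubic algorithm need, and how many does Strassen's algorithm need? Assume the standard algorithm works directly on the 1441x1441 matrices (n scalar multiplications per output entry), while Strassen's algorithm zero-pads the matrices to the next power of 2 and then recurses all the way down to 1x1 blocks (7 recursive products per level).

Matrix multiplication for 1441x1441 matrices:

Strassen's algorithm requires power-of-2 dimensions. Pad 1441x1441 to 2048x2048 (next power of 2).

Standard algorithm: 1441^3 = 2992209121 multiplications
Strassen's algorithm: 7^(log2(2048)) = 7^11 = 1977326743 multiplications
Savings: 2992209121 - 1977326743 = 1014882378 multiplications

Standard: 2992209121 multiplications (1441^3). Strassen: 1977326743 multiplications (7^11, after padding to 2048x2048). Strassen reduces 8 recursive multiplications to 7 at each level.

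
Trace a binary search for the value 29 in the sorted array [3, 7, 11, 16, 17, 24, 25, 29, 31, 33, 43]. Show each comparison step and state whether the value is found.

Binary search for 29 in [3, 7, 11, 16, 17, 24, 25, 29, 31, 33, 43]:

lo=0, hi=10, mid=5, arr[mid]=24 -> 24 < 29, search right half
lo=6, hi=10, mid=8, arr[mid]=31 -> 31 > 29, search left half
lo=6, hi=7, mid=6, arr[mid]=25 -> 25 < 29, search right half
lo=7, hi=7, mid=7, arr[mid]=29 -> Found target at index 7!

Binary search finds 29 at index 7 after 4 comparisons. The search repeatedly halves the search space by comparing with the middle element.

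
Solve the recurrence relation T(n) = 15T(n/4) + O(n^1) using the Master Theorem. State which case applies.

Master Theorem for T(n) = 15T(n/4) + O(n^1):

a = 15, b = 4, c = 1
log_b(a) = log_4(15) = 1.9534

Case 1: c = 1 < log_4(15) = 1.9534
T(n) = O(n^(log_4 15))

For T(n) = 15T(n/4) + O(n^1): log_4(15) = 1.9534. This is Case 1 of the Master Theorem (c < log_b(a), work dominated by leaves), giving O(n^(log_4 15)).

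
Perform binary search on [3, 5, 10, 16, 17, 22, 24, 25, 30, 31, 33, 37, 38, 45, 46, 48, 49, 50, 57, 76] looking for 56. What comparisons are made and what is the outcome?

Binary search for 56 in [3, 5, 10, 16, 17, 22, 24, 25, 30, 31, 33, 37, 38, 45, 46, 48, 49, 50, 57, 76]:

lo=0, hi=19, mid=9, arr[mid]=31 -> 31 < 56, search right half
lo=10, hi=19, mid=14, arr[mid]=46 -> 46 < 56, search right half
lo=15, hi=19, mid=17, arr[mid]=50 -> 50 < 56, search right half
lo=18, hi=19, mid=18, arr[mid]=57 -> 57 > 56, search left half
lo=18 > hi=17, target 56 not found

Binary search determines that 56 is not in the array after 4 comparisons. The search space was exhausted without finding the target.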